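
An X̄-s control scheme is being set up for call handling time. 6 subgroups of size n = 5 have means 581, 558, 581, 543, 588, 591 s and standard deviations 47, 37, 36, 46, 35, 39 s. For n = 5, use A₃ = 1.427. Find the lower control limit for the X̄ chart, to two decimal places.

X̄̄ = (581 + 558 + 581 + 543 + 588 + 591) / 6 = 573.6667
s̄ = (47 + 37 + 36 + 46 + 35 + 39) / 6 = 40.0000
LCL = X̄̄ − A₃·s̄ = 573.6667 − 1.427 × 40.0000 = 516.5867

516.59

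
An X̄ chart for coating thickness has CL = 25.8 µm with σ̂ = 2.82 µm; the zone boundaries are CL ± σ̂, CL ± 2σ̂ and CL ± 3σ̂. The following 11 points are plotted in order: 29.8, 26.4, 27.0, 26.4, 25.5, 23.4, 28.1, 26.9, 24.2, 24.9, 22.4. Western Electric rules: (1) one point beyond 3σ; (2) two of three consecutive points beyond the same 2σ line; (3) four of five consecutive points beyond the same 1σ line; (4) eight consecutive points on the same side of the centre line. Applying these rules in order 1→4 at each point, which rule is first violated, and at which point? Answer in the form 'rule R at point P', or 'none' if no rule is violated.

Zone of each point (C = within 1σ̂, B = 1σ̂–2σ̂, A = 2σ̂–3σ̂, * = beyond 3σ̂; sign = side of CL): 1:+B, 2:+C, 3:+C, 4:+C, 5:-C, 6:-C, 7:+C, 8:+C, 9:-C, 10:-C, 11:-B
No rule fires across all 11 points.

none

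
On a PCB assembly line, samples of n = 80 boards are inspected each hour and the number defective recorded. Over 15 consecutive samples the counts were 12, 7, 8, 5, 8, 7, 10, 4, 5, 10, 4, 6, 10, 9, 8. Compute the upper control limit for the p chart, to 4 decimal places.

p̄ = Σdᵢ / (k·n) = 113 / (15 × 80) = 0.09417
UCL = p̄ + 3·√(p̄(1−p̄)/n) = 0.09417 + 3 × √(0.09417×0.90583/80) = 0.09417 + 3 × 0.03265 = 0.19213

0.1921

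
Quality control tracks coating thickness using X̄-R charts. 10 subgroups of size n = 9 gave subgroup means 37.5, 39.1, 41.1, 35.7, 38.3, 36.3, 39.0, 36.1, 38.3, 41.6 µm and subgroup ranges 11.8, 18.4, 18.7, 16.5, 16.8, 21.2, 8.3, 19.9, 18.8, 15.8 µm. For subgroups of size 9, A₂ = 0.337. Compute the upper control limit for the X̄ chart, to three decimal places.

43.901

X̄̄ = (37.5 + 39.1 + 41.1 + 35.7 + 38.3 + 36.3 + 39.0 + 36.1 + 38.3 + 41.6) / 10 = 383.0000 / 10 = 38.3000
R̄ = (11.8 + 18.4 + 18.7 + 16.5 + 16.8 + 21.2 + 8.3 + 19.9 + 18.8 + 15.8) / 10 = 166.2000 / 10 = 16.6200
UCL = X̄̄ + A₂·R̄ = 38.3000 + 0.337 × 16.6200 = 43.9009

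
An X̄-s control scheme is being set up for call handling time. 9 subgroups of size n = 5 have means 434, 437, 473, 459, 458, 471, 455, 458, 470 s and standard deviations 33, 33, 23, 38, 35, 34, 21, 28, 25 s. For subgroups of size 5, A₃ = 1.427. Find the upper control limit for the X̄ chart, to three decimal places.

500.032

X̄̄ = (434 + 437 + 473 + 459 + 458 + 471 + 455 + 458 + 470) / 9 = 457.2222
s̄ = (33 + 33 + 23 + 38 + 35 + 34 + 21 + 28 + 25) / 9 = 30.0000
UCL = X̄̄ + A₃·s̄ = 457.2222 + 1.427 × 30.0000 = 500.0322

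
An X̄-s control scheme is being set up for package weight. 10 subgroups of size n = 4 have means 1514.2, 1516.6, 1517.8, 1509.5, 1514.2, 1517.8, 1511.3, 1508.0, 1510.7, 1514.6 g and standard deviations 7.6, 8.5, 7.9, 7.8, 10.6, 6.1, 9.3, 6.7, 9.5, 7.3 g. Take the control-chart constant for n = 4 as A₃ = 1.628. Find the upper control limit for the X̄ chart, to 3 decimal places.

1526.706

X̄̄ = (1514.2 + 1516.6 + 1517.8 + 1509.5 + 1514.2 + 1517.8 + 1511.3 + 1508.0 + 1510.7 + 1514.6) / 10 = 1513.4700
s̄ = (7.6 + 8.5 + 7.9 + 7.8 + 10.6 + 6.1 + 9.3 + 6.7 + 9.5 + 7.3) / 10 = 8.1300
UCL = X̄̄ + A₃·s̄ = 1513.4700 + 1.628 × 8.1300 = 1526.7056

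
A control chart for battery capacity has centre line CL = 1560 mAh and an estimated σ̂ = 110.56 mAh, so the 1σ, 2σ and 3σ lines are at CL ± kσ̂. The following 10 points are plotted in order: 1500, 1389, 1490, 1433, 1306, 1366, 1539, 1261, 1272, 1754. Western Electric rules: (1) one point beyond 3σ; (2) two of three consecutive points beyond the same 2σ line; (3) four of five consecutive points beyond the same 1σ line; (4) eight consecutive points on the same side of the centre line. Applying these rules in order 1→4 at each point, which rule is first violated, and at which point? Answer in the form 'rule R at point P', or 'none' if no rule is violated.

rule 3 at point 6

Zone of each point (C = within 1σ̂, B = 1σ̂–2σ̂, A = 2σ̂–3σ̂, * = beyond 3σ̂; sign = side of CL): 1:-C, 2:-B, 3:-C, 4:-B, 5:-A, 6:-B, 7:-C, 8:-A, 9:-A, 10:+B
Rule 3 (four of five consecutive points beyond the same 1σ limit) is satisfied at point 6.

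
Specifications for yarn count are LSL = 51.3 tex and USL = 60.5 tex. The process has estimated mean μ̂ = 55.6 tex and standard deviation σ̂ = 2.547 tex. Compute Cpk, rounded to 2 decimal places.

Cpu = (USL − μ̂) / (3σ̂) = (60.5 − 55.6) / (3 × 2.547) = 0.6413; Cpl = (μ̂ − LSL) / (3σ̂) = (55.6 − 51.3) / (3 × 2.547) = 0.5628; Cpk = min(Cpu, Cpl) = 0.5628

0.56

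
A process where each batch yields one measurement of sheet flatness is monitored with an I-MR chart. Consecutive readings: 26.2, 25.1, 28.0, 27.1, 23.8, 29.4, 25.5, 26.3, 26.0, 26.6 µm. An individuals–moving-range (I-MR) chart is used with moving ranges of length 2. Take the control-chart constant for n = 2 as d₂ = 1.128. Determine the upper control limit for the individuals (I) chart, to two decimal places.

X̄ = (26.2 + 25.1 + 28.0 + 27.1 + 23.8 + 29.4 + 25.5 + 26.3 + 26.0 + 26.6) / 10 = 26.4000
Moving ranges: 1.1, 2.9, 0.9, 3.3, 5.6, 3.9, 0.8, 0.3, 0.6; M̄R̄ = 19.4000 / 9 = 2.1556
UCL = X̄ + 3·M̄R̄/d₂ = 26.4000 + 3 × 2.1556 / 1.128 = 32.1329

32.13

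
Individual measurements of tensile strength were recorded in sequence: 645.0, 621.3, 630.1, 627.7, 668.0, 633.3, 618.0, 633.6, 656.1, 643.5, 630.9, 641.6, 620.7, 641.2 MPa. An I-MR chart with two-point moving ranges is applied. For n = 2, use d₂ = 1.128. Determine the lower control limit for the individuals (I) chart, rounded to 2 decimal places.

587.28

X̄ = (645.0 + 621.3 + 630.1 + 627.7 + 668.0 + 633.3 + 618.0 + 633.6 + 656.1 + 643.5 + 630.9 + 641.6 + 620.7 + 641.2) / 14 = 636.5000
Moving ranges: 23.7, 8.8, 2.4, 40.3, 34.7, 15.3, 15.6, 22.5, 12.6, 12.6, 10.7, 20.9, 20.5; M̄R̄ = 240.6000 / 13 = 18.5077
LCL = X̄ − 3·M̄R̄/d₂ = 636.5000 − 3 × 18.5077 / 1.128 = 587.2774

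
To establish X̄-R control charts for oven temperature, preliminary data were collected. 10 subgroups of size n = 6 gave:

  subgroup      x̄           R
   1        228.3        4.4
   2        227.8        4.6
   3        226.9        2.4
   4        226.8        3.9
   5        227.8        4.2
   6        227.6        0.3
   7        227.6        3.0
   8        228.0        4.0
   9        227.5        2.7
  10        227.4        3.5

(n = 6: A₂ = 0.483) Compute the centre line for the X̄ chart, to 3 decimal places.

X̄̄ = (228.3 + 227.8 + 226.9 + 226.8 + 227.8 + 227.6 + 227.6 + 228.0 + 227.5 + 227.4) / 10 = 2275.7000 / 10 = 227.5700
CL = X̄̄ = 227.5700

227.570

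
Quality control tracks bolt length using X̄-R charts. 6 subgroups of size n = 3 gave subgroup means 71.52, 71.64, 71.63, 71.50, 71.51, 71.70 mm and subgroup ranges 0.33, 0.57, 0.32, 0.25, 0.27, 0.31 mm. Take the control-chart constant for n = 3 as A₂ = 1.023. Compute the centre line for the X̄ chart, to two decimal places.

X̄̄ = (71.52 + 71.64 + 71.63 + 71.50 + 71.51 + 71.70) / 6 = 429.5000 / 6 = 71.5833
CL = X̄̄ = 71.5833

71.58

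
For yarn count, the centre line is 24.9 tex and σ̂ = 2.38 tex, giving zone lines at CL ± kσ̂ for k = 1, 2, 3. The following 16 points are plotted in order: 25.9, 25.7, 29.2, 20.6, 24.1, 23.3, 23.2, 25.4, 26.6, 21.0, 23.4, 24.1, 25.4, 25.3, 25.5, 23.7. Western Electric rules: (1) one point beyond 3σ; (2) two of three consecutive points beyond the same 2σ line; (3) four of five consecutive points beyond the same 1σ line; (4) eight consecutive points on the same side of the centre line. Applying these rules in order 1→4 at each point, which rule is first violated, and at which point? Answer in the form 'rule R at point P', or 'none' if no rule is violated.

none

Zone of each point (C = within 1σ̂, B = 1σ̂–2σ̂, A = 2σ̂–3σ̂, * = beyond 3σ̂; sign = side of CL): 1:+C, 2:+C, 3:+B, 4:-B, 5:-C, 6:-C, 7:-C, 8:+C, 9:+C, 10:-B, 11:-C, 12:-C, 13:+C, 14:+C, 15:+C, 16:-C
No rule fires across all 16 points.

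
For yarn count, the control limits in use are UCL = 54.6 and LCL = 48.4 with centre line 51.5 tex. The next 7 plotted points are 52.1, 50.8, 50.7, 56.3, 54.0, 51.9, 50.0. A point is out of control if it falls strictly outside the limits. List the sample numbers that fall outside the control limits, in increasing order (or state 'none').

Compare each point to [48.4, 54.6]: sample 4 = 56.3 > UCL.

4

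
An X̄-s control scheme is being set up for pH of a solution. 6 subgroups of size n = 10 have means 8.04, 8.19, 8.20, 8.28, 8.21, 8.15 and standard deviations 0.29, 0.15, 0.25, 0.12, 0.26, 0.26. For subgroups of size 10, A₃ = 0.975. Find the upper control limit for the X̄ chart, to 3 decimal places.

8.394

X̄̄ = (8.04 + 8.19 + 8.20 + 8.28 + 8.21 + 8.15) / 6 = 8.1783
s̄ = (0.29 + 0.15 + 0.25 + 0.12 + 0.26 + 0.26) / 6 = 0.2217
UCL = X̄̄ + A₃·s̄ = 8.1783 + 0.975 × 0.2217 = 8.3945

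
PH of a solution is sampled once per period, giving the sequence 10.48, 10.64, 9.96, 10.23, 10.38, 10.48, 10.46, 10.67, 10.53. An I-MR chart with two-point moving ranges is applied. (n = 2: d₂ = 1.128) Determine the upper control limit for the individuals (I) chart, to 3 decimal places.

X̄ = (10.48 + 10.64 + 9.96 + 10.23 + 10.38 + 10.48 + 10.46 + 10.67 + 10.53) / 9 = 10.4256
Moving ranges: 0.16, 0.68, 0.27, 0.15, 0.10, 0.02, 0.21, 0.14; M̄R̄ = 1.7300 / 8 = 0.2162
UCL = X̄ + 3·M̄R̄/d₂ = 10.4256 + 3 × 0.2162 / 1.128 = 11.0007

11.001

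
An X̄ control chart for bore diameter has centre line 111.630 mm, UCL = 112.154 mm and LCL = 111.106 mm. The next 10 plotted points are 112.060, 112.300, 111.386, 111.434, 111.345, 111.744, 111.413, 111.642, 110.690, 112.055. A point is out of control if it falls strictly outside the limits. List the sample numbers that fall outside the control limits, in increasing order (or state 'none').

Compare each point to [111.106, 112.154]: sample 2 = 112.300 > UCL; sample 9 = 110.690 < LCL.

2, 9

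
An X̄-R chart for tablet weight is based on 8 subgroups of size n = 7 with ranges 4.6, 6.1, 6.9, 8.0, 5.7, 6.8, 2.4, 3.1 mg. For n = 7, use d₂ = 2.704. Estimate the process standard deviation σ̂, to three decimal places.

2.016

R̄ = (4.6 + 6.1 + 6.9 + 8.0 + 5.7 + 6.8 + 2.4 + 3.1) / 8 = 5.4500
σ̂ = R̄ / d₂ = 5.4500 / 2.704 = 2.0155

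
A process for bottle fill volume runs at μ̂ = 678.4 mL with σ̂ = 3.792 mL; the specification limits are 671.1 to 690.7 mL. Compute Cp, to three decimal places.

0.861

Cp = (USL − LSL) / (6σ̂) = (690.7 − 671.1) / (6 × 3.792) = 19.6000 / 22.7520 = 0.8615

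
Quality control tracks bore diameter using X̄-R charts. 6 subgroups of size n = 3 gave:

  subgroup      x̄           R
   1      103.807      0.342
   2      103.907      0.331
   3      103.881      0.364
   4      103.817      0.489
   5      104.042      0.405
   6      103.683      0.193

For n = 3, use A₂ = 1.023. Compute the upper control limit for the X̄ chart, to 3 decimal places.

104.218

X̄̄ = (103.807 + 103.907 + 103.881 + 103.817 + 104.042 + 103.683) / 6 = 623.1370 / 6 = 103.8562
R̄ = (0.342 + 0.331 + 0.364 + 0.489 + 0.405 + 0.193) / 6 = 2.1240 / 6 = 0.3540
UCL = X̄̄ + A₂·R̄ = 103.8562 + 1.023 × 0.3540 = 104.2183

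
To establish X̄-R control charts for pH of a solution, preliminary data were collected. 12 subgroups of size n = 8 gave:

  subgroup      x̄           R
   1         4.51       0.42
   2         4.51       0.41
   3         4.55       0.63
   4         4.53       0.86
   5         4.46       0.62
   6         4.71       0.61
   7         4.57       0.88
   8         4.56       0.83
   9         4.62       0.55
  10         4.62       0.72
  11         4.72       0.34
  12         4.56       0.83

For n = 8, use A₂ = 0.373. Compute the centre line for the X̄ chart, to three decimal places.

X̄̄ = (4.51 + 4.51 + 4.55 + 4.53 + 4.46 + 4.71 + 4.57 + 4.56 + 4.62 + 4.62 + 4.72 + 4.56) / 12 = 54.9200 / 12 = 4.5767
CL = X̄̄ = 4.5767

4.577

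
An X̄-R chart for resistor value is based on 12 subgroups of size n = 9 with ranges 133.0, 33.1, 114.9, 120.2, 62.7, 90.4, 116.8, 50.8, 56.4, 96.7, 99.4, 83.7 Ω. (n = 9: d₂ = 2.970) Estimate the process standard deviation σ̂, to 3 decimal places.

29.689

R̄ = (133.0 + 33.1 + 114.9 + 120.2 + 62.7 + 90.4 + 116.8 + 50.8 + 56.4 + 96.7 + 99.4 + 83.7) / 12 = 88.1750
σ̂ = R̄ / d₂ = 88.1750 / 2.970 = 29.6886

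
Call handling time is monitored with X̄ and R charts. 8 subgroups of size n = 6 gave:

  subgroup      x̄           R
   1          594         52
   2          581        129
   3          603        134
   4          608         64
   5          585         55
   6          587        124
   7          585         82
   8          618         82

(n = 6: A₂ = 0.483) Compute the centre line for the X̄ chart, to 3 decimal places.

595.125

X̄̄ = (594 + 581 + 603 + 608 + 585 + 587 + 585 + 618) / 8 = 4761.0000 / 8 = 595.1250
CL = X̄̄ = 595.1250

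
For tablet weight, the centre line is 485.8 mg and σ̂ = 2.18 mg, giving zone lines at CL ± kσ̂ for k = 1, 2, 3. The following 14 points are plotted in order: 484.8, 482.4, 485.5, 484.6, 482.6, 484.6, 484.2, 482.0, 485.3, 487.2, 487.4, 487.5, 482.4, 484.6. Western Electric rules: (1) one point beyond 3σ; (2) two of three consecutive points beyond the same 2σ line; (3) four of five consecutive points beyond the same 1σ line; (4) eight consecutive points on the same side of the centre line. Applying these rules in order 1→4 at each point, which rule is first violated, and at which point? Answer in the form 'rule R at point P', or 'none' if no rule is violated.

rule 4 at point 8

Zone of each point (C = within 1σ̂, B = 1σ̂–2σ̂, A = 2σ̂–3σ̂, * = beyond 3σ̂; sign = side of CL): 1:-C, 2:-B, 3:-C, 4:-C, 5:-B, 6:-C, 7:-C, 8:-B, 9:-C, 10:+C, 11:+C, 12:+C, 13:-B, 14:-C
Rule 4 (eight consecutive points on the same side of the centre line) is satisfied at point 8.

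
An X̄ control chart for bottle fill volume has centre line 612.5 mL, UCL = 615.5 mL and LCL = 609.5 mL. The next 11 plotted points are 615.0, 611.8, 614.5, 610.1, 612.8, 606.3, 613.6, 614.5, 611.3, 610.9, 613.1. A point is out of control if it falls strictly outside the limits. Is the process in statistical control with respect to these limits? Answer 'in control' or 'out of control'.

out of control

Compare each point to [609.5, 615.5]: sample 6 = 606.3 < LCL.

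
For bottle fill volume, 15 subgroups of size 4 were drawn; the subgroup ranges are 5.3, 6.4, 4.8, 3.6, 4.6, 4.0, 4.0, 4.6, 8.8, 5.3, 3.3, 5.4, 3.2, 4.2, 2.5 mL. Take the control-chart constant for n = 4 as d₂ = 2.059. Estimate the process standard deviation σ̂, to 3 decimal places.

R̄ = (5.3 + 6.4 + 4.8 + 3.6 + 4.6 + 4.0 + 4.0 + 4.6 + 8.8 + 5.3 + 3.3 + 5.4 + 3.2 + 4.2 + 2.5) / 15 = 4.6667
σ̂ = R̄ / d₂ = 4.6667 / 2.059 = 2.2665

2.266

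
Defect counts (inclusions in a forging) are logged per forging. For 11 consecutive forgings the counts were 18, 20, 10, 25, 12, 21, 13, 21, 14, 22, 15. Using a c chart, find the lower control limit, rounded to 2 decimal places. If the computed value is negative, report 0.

4.86

c̄ = (18 + 20 + 10 + 25 + 12 + 21 + 13 + 21 + 14 + 22 + 15) / 11 = 191 / 11 = 17.3636
LCL = c̄ − 3√c̄ = 17.3636 − 3 × 4.1670 = 4.8627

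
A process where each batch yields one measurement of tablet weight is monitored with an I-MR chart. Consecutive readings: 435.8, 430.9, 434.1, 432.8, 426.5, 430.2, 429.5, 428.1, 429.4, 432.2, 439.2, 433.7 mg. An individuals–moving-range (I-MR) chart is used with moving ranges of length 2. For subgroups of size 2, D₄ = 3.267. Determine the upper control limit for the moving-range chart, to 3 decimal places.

11.316

Moving ranges: 4.9, 3.2, 1.3, 6.3, 3.7, 0.7, 1.4, 1.3, 2.8, 7.0, 5.5; M̄R̄ = 38.1000 / 11 = 3.4636
UCL_MR = D₄·M̄R̄ = 3.267 × 3.4636 = 11.3157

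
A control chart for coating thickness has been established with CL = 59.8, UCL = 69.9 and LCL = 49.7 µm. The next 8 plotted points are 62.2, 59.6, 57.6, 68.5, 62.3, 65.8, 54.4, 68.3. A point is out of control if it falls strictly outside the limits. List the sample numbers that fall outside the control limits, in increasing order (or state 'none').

All 8 points lie within [49.7, 69.9].

none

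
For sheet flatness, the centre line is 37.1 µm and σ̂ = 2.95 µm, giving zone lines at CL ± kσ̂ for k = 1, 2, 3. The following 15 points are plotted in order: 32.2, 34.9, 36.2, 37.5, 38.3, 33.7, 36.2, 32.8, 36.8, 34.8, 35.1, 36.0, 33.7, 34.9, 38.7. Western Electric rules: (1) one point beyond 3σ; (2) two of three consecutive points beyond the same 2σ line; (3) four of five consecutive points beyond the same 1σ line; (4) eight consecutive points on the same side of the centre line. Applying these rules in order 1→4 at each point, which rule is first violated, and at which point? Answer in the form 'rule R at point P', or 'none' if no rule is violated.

rule 4 at point 13

Zone of each point (C = within 1σ̂, B = 1σ̂–2σ̂, A = 2σ̂–3σ̂, * = beyond 3σ̂; sign = side of CL): 1:-B, 2:-C, 3:-C, 4:+C, 5:+C, 6:-B, 7:-C, 8:-B, 9:-C, 10:-C, 11:-C, 12:-C, 13:-B, 14:-C, 15:+C
Rule 4 (eight consecutive points on the same side of the centre line) is satisfied at point 13.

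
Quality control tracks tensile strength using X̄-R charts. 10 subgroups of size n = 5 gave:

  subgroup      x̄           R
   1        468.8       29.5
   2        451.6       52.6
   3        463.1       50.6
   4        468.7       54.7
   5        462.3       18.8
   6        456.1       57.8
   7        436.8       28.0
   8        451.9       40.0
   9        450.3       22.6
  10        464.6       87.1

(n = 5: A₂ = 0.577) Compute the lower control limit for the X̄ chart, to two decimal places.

X̄̄ = (468.8 + 451.6 + 463.1 + 468.7 + 462.3 + 456.1 + 436.8 + 451.9 + 450.3 + 464.6) / 10 = 4574.2000 / 10 = 457.4200
R̄ = (29.5 + 52.6 + 50.6 + 54.7 + 18.8 + 57.8 + 28.0 + 40.0 + 22.6 + 87.1) / 10 = 441.7000 / 10 = 44.1700
LCL = X̄̄ − A₂·R̄ = 457.4200 − 0.577 × 44.1700 = 431.9339

431.93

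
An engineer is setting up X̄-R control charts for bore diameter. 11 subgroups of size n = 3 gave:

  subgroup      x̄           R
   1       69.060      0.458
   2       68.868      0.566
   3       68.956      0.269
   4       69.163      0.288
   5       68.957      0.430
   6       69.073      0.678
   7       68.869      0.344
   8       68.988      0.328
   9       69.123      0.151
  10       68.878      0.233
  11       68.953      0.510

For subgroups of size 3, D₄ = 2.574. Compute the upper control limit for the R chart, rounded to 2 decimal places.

1.00

R̄ = (0.458 + 0.566 + 0.269 + 0.288 + 0.430 + 0.678 + 0.344 + 0.328 + 0.151 + 0.233 + 0.510) / 11 = 4.2550 / 11 = 0.3868
UCL_R = D₄·R̄ = 2.574 × 0.3868 = 0.9957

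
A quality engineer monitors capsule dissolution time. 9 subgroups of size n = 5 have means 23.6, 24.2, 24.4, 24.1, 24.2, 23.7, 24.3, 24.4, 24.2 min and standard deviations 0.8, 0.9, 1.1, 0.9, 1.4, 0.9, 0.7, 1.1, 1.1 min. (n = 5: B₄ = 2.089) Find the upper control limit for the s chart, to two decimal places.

s̄ = (0.8 + 0.9 + 1.1 + 0.9 + 1.4 + 0.9 + 0.7 + 1.1 + 1.1) / 9 = 0.9889
UCL_s = B₄·s̄ = 2.089 × 0.9889 = 2.0658

2.07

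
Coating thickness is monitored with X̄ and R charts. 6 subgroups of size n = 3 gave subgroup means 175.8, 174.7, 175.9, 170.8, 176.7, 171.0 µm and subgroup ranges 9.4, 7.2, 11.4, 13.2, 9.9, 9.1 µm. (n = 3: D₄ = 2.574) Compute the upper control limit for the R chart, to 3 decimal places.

R̄ = (9.4 + 7.2 + 11.4 + 13.2 + 9.9 + 9.1) / 6 = 60.2000 / 6 = 10.0333
UCL_R = D₄·R̄ = 2.574 × 10.0333 = 25.8258

25.826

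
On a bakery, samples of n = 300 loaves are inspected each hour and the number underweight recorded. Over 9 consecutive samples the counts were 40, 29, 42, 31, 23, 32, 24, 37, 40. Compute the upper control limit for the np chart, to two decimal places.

p̄ = Σdᵢ / (k·n) = 298 / (9 × 300) = 0.11037
UCL = np̄ + 3·√(np̄(1−p̄)) = 33.1111 + 3 × √(33.1111×0.88963) = 33.1111 + 3 × 5.4274 = 49.3933

49.39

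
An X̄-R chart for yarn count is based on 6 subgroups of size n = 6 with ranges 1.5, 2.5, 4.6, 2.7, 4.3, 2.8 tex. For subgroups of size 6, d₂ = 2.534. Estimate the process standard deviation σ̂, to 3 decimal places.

R̄ = (1.5 + 2.5 + 4.6 + 2.7 + 4.3 + 2.8) / 6 = 3.0667
σ̂ = R̄ / d₂ = 3.0667 / 2.534 = 1.2102

1.210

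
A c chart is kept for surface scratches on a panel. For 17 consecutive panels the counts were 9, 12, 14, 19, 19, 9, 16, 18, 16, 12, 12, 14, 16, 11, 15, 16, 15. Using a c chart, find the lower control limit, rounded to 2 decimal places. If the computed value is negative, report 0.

c̄ = (9 + 12 + 14 + 19 + 19 + 9 + 16 + 18 + 16 + 12 + 12 + 14 + 16 + 11 + 15 + 16 + 15) / 17 = 243 / 17 = 14.2941
LCL = c̄ − 3√c̄ = 14.2941 − 3 × 3.7808 = 2.9518

2.95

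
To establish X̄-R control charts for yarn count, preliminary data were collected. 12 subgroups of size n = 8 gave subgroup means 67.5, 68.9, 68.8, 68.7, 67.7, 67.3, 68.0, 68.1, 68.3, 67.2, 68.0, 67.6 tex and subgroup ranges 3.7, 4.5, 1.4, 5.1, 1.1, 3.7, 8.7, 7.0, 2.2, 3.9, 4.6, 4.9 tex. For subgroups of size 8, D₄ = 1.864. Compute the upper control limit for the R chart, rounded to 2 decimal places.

R̄ = (3.7 + 4.5 + 1.4 + 5.1 + 1.1 + 3.7 + 8.7 + 7.0 + 2.2 + 3.9 + 4.6 + 4.9) / 12 = 50.8000 / 12 = 4.2333
UCL_R = D₄·R̄ = 1.864 × 4.2333 = 7.8909

7.89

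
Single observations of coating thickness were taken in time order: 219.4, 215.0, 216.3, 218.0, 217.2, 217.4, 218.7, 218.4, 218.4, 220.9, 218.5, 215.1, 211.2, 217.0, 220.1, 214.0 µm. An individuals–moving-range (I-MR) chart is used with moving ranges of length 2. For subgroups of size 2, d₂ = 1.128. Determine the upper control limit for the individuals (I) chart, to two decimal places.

223.82

X̄ = (219.4 + 215.0 + 216.3 + 218.0 + 217.2 + 217.4 + 218.7 + 218.4 + 218.4 + 220.9 + 218.5 + 215.1 + 211.2 + 217.0 + 220.1 + 214.0) / 16 = 217.2250
Moving ranges: 4.4, 1.3, 1.7, 0.8, 0.2, 1.3, 0.3, 0.0, 2.5, 2.4, 3.4, 3.9, 5.8, 3.1, 6.1; M̄R̄ = 37.2000 / 15 = 2.4800
UCL = X̄ + 3·M̄R̄/d₂ = 217.2250 + 3 × 2.4800 / 1.128 = 223.8207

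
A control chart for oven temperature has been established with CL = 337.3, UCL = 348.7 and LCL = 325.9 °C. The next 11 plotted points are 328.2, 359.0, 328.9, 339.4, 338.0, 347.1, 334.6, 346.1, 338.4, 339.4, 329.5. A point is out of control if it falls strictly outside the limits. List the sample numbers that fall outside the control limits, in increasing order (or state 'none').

2

Compare each point to [325.9, 348.7]: sample 2 = 359.0 > UCL.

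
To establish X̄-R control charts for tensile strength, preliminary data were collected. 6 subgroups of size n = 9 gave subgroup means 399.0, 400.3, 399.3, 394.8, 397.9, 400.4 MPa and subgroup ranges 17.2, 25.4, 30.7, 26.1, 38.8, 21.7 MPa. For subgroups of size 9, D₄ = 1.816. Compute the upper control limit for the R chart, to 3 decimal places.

R̄ = (17.2 + 25.4 + 30.7 + 26.1 + 38.8 + 21.7) / 6 = 159.9000 / 6 = 26.6500
UCL_R = D₄·R̄ = 1.816 × 26.6500 = 48.3964

48.396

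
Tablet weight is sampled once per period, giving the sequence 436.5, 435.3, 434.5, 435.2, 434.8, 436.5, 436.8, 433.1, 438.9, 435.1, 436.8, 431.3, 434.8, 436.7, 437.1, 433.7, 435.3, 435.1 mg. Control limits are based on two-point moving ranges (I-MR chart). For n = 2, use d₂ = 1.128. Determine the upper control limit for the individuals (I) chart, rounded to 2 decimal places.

X̄ = (436.5 + 435.3 + 434.5 + 435.2 + 434.8 + 436.5 + 436.8 + 433.1 + 438.9 + 435.1 + 436.8 + 431.3 + 434.8 + 436.7 + 437.1 + 433.7 + 435.3 + 435.1) / 18 = 435.4167
Moving ranges: 1.2, 0.8, 0.7, 0.4, 1.7, 0.3, 3.7, 5.8, 3.8, 1.7, 5.5, 3.5, 1.9, 0.4, 3.4, 1.6, 0.2; M̄R̄ = 36.6000 / 17 = 2.1529
UCL = X̄ + 3·M̄R̄/d₂ = 435.4167 + 3 × 2.1529 / 1.128 = 441.1426

441.14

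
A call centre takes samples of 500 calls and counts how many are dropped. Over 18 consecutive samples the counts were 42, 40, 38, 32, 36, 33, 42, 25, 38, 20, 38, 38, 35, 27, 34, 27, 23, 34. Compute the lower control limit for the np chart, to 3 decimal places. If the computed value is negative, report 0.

p̄ = Σdᵢ / (k·n) = 602 / (18 × 500) = 0.06689
LCL = np̄ − 3·√(np̄(1−p̄)) = 33.4444 − 3 × 5.5864 = 16.6854

16.685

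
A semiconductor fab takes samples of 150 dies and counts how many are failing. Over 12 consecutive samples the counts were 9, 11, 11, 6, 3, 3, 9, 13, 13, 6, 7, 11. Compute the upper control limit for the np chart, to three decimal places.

p̄ = Σdᵢ / (k·n) = 102 / (12 × 150) = 0.05667
UCL = np̄ + 3·√(np̄(1−p̄)) = 8.5000 + 3 × √(8.5000×0.94333) = 8.5000 + 3 × 2.8317 = 16.9950

16.995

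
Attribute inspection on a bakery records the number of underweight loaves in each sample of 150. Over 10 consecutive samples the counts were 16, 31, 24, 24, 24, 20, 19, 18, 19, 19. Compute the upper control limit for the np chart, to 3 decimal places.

34.250

p̄ = Σdᵢ / (k·n) = 214 / (10 × 150) = 0.14267
UCL = np̄ + 3·√(np̄(1−p̄)) = 21.4000 + 3 × √(21.4000×0.85733) = 21.4000 + 3 × 4.2833 = 34.2500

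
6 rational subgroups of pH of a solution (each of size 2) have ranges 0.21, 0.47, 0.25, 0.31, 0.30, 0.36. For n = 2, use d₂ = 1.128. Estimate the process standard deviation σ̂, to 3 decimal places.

R̄ = (0.21 + 0.47 + 0.25 + 0.31 + 0.30 + 0.36) / 6 = 0.3167
σ̂ = R̄ / d₂ = 0.3167 / 1.128 = 0.2807

0.281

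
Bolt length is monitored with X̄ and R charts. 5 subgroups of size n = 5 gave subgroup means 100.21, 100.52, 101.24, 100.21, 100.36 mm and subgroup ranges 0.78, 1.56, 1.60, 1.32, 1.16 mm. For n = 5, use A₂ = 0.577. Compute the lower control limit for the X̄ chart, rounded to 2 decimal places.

99.77

X̄̄ = (100.21 + 100.52 + 101.24 + 100.21 + 100.36) / 5 = 502.5400 / 5 = 100.5080
R̄ = (0.78 + 1.56 + 1.60 + 1.32 + 1.16) / 5 = 6.4200 / 5 = 1.2840
LCL = X̄̄ − A₂·R̄ = 100.5080 − 0.577 × 1.2840 = 99.7671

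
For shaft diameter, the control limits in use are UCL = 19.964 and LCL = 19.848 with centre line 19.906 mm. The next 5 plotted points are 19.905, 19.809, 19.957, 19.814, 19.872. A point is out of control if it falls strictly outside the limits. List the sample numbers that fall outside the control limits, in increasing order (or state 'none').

Compare each point to [19.848, 19.964]: sample 2 = 19.809 < LCL; sample 4 = 19.814 < LCL.

2, 4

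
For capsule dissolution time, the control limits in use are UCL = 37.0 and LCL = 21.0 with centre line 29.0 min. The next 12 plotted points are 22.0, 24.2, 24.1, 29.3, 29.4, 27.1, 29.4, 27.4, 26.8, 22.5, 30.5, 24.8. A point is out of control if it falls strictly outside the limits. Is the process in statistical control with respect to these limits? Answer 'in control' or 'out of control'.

All 12 points lie within [21.0, 37.0].

in control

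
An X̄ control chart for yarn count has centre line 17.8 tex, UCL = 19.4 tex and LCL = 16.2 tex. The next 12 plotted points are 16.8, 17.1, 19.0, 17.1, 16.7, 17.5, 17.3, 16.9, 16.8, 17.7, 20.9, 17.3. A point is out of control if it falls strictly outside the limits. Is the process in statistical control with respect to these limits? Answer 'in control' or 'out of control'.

out of control

Compare each point to [16.2, 19.4]: sample 11 = 20.9 > UCL.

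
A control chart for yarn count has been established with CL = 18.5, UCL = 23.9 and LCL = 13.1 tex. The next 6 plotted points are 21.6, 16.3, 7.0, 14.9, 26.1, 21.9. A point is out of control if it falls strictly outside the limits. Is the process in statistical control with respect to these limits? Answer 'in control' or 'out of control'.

out of control

Compare each point to [13.1, 23.9]: sample 3 = 7.0 < LCL; sample 5 = 26.1 > UCL.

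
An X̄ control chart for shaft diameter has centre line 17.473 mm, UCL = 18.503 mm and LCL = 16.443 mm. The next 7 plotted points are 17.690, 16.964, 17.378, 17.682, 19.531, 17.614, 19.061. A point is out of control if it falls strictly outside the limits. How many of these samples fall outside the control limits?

Compare each point to [16.443, 18.503]: sample 5 = 19.531 > UCL; sample 7 = 19.061 > UCL.

2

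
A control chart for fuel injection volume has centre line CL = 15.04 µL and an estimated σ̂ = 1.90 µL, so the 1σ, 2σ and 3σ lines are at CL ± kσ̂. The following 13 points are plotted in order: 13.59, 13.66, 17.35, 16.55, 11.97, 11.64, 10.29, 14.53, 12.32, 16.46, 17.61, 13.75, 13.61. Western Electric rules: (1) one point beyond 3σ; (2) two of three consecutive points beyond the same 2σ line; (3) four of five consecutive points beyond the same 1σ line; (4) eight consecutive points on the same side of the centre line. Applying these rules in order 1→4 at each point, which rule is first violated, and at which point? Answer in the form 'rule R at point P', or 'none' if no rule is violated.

rule 3 at point 9

Zone of each point (C = within 1σ̂, B = 1σ̂–2σ̂, A = 2σ̂–3σ̂, * = beyond 3σ̂; sign = side of CL): 1:-C, 2:-C, 3:+B, 4:+C, 5:-B, 6:-B, 7:-A, 8:-C, 9:-B, 10:+C, 11:+B, 12:-C, 13:-C
Rule 3 (four of five consecutive points beyond the same 1σ limit) is satisfied at point 9.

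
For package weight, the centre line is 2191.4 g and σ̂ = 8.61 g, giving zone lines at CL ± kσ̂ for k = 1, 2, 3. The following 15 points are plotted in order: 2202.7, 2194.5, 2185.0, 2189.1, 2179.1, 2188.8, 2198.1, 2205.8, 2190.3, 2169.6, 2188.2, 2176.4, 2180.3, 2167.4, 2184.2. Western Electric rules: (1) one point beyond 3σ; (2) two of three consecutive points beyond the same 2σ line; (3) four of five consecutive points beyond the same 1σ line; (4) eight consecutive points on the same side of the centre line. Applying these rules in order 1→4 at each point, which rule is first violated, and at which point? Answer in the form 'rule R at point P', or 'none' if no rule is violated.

Zone of each point (C = within 1σ̂, B = 1σ̂–2σ̂, A = 2σ̂–3σ̂, * = beyond 3σ̂; sign = side of CL): 1:+B, 2:+C, 3:-C, 4:-C, 5:-B, 6:-C, 7:+C, 8:+B, 9:-C, 10:-A, 11:-C, 12:-B, 13:-B, 14:-A, 15:-C
Rule 3 (four of five consecutive points beyond the same 1σ limit) is satisfied at point 14.

rule 3 at point 14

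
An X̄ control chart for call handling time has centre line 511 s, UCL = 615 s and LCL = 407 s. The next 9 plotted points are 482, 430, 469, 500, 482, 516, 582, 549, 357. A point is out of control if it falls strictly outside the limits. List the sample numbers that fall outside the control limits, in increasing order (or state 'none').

Compare each point to [407, 615]: sample 9 = 357 < LCL.

9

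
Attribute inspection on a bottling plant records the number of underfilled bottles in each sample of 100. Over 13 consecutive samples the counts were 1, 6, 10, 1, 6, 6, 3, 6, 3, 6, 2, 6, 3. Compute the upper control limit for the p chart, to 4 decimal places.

p̄ = Σdᵢ / (k·n) = 59 / (13 × 100) = 0.04538
UCL = p̄ + 3·√(p̄(1−p̄)/n) = 0.04538 + 3 × √(0.04538×0.95462/100) = 0.04538 + 3 × 0.02081 = 0.10783

0.1078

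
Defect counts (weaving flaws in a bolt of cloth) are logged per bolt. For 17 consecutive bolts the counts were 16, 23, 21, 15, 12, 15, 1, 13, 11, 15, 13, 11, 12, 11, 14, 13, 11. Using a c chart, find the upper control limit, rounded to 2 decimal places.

24.32

c̄ = (16 + 23 + 21 + 15 + 12 + 15 + 1 + 13 + 11 + 15 + 13 + 11 + 12 + 11 + 14 + 13 + 11) / 17 = 227 / 17 = 13.3529
UCL = c̄ + 3√c̄ = 13.3529 + 3 × √13.3529 = 13.3529 + 3 × 3.6542 = 24.3154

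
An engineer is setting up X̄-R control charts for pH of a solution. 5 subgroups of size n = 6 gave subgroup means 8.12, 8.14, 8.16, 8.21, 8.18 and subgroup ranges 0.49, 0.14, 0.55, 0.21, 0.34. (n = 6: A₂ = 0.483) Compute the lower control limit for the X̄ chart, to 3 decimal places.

7.995

X̄̄ = (8.12 + 8.14 + 8.16 + 8.21 + 8.18) / 5 = 40.8100 / 5 = 8.1620
R̄ = (0.49 + 0.14 + 0.55 + 0.21 + 0.34) / 5 = 1.7300 / 5 = 0.3460
LCL = X̄̄ − A₂·R̄ = 8.1620 − 0.483 × 0.3460 = 7.9949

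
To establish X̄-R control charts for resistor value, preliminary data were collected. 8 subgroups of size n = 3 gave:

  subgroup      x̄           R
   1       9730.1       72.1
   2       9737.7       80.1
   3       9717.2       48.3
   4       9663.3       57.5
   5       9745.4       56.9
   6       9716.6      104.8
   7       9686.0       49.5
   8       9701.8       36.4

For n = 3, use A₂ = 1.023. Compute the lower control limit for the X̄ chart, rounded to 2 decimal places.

X̄̄ = (9730.1 + 9737.7 + 9717.2 + 9663.3 + 9745.4 + 9716.6 + 9686.0 + 9701.8) / 8 = 77698.1000 / 8 = 9712.2625
R̄ = (72.1 + 80.1 + 48.3 + 57.5 + 56.9 + 104.8 + 49.5 + 36.4) / 8 = 505.6000 / 8 = 63.2000
LCL = X̄̄ − A₂·R̄ = 9712.2625 − 1.023 × 63.2000 = 9647.6089

9647.61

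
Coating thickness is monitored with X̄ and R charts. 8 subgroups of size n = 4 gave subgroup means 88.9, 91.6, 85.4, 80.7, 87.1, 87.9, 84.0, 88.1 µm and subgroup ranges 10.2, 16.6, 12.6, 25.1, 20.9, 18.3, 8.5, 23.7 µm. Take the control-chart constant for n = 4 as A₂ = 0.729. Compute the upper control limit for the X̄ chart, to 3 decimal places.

99.096

X̄̄ = (88.9 + 91.6 + 85.4 + 80.7 + 87.1 + 87.9 + 84.0 + 88.1) / 8 = 693.7000 / 8 = 86.7125
R̄ = (10.2 + 16.6 + 12.6 + 25.1 + 20.9 + 18.3 + 8.5 + 23.7) / 8 = 135.9000 / 8 = 16.9875
UCL = X̄̄ + A₂·R̄ = 86.7125 + 0.729 × 16.9875 = 99.0964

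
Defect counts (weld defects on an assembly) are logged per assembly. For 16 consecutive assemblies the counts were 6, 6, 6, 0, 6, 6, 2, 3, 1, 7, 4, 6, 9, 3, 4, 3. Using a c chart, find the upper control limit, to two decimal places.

c̄ = (6 + 6 + 6 + 0 + 6 + 6 + 2 + 3 + 1 + 7 + 4 + 6 + 9 + 3 + 4 + 3) / 16 = 72 / 16 = 4.5000
UCL = c̄ + 3√c̄ = 4.5000 + 3 × √4.5000 = 4.5000 + 3 × 2.1213 = 10.8640

10.86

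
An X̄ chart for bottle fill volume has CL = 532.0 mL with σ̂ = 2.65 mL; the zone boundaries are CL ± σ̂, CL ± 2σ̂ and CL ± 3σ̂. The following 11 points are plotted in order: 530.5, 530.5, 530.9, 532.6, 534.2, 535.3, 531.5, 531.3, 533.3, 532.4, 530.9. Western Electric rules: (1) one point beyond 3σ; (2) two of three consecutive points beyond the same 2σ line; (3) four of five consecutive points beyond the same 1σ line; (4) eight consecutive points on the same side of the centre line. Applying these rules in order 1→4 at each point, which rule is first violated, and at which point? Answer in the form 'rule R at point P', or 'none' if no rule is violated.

Zone of each point (C = within 1σ̂, B = 1σ̂–2σ̂, A = 2σ̂–3σ̂, * = beyond 3σ̂; sign = side of CL): 1:-C, 2:-C, 3:-C, 4:+C, 5:+C, 6:+B, 7:-C, 8:-C, 9:+C, 10:+C, 11:-C
No rule fires across all 11 points.

none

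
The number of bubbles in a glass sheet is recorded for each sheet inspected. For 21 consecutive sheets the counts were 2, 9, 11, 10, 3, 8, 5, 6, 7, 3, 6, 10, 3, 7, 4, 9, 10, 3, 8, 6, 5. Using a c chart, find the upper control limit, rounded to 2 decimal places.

c̄ = (2 + 9 + 11 + 10 + 3 + 8 + 5 + 6 + 7 + 3 + 6 + 10 + 3 + 7 + 4 + 9 + 10 + 3 + 8 + 6 + 5) / 21 = 135 / 21 = 6.4286
UCL = c̄ + 3√c̄ = 6.4286 + 3 × √6.4286 = 6.4286 + 3 × 2.5355 = 14.0350

14.03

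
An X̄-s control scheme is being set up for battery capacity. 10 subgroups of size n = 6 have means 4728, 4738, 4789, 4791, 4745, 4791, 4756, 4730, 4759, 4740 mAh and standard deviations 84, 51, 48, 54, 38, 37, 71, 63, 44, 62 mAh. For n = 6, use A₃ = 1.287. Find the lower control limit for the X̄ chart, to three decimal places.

X̄̄ = (4728 + 4738 + 4789 + 4791 + 4745 + 4791 + 4756 + 4730 + 4759 + 4740) / 10 = 4756.7000
s̄ = (84 + 51 + 48 + 54 + 38 + 37 + 71 + 63 + 44 + 62) / 10 = 55.2000
LCL = X̄̄ − A₃·s̄ = 4756.7000 − 1.287 × 55.2000 = 4685.6576

4685.658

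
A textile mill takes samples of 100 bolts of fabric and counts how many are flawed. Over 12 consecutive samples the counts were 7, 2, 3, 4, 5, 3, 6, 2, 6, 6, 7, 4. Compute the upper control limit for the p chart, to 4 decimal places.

p̄ = Σdᵢ / (k·n) = 55 / (12 × 100) = 0.04583
UCL = p̄ + 3·√(p̄(1−p̄)/n) = 0.04583 + 3 × √(0.04583×0.95417/100) = 0.04583 + 3 × 0.02091 = 0.10857

0.1086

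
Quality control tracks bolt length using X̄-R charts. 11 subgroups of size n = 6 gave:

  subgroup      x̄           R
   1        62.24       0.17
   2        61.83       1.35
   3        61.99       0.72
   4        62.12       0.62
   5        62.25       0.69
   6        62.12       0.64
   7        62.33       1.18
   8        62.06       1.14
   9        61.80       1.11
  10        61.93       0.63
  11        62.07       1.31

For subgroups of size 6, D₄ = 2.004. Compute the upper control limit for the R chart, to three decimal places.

R̄ = (0.17 + 1.35 + 0.72 + 0.62 + 0.69 + 0.64 + 1.18 + 1.14 + 1.11 + 0.63 + 1.31) / 11 = 9.5600 / 11 = 0.8691
UCL_R = D₄·R̄ = 2.004 × 0.8691 = 1.7417

1.742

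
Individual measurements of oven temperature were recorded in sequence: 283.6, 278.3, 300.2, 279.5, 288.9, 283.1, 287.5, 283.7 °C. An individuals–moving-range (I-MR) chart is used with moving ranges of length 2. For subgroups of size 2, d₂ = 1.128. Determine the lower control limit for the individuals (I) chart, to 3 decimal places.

X̄ = (283.6 + 278.3 + 300.2 + 279.5 + 288.9 + 283.1 + 287.5 + 283.7) / 8 = 285.6000
Moving ranges: 5.3, 21.9, 20.7, 9.4, 5.8, 4.4, 3.8; M̄R̄ = 71.3000 / 7 = 10.1857
LCL = X̄ − 3·M̄R̄/d₂ = 285.6000 − 3 × 10.1857 / 1.128 = 258.5103

258.510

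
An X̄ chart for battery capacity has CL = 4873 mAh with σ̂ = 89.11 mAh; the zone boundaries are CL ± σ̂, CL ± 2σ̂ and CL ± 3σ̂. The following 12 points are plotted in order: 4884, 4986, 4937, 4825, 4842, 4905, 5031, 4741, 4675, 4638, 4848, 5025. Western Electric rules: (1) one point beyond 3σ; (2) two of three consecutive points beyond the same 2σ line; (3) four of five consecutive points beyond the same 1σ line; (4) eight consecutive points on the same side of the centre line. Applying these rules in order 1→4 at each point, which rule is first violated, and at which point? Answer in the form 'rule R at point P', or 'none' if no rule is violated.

rule 2 at point 10

Zone of each point (C = within 1σ̂, B = 1σ̂–2σ̂, A = 2σ̂–3σ̂, * = beyond 3σ̂; sign = side of CL): 1:+C, 2:+B, 3:+C, 4:-C, 5:-C, 6:+C, 7:+B, 8:-B, 9:-A, 10:-A, 11:-C, 12:+B
Rule 2 (two of three consecutive points beyond the same 2σ limit) is satisfied at point 10.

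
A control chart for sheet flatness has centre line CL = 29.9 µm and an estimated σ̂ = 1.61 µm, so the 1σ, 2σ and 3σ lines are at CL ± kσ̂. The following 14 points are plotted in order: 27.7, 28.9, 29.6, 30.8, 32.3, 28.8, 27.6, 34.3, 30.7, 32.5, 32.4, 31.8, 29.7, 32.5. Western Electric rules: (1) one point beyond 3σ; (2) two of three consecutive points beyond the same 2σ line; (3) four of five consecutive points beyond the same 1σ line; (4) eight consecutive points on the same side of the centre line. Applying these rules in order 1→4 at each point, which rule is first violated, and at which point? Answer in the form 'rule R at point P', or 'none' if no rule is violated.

Zone of each point (C = within 1σ̂, B = 1σ̂–2σ̂, A = 2σ̂–3σ̂, * = beyond 3σ̂; sign = side of CL): 1:-B, 2:-C, 3:-C, 4:+C, 5:+B, 6:-C, 7:-B, 8:+A, 9:+C, 10:+B, 11:+B, 12:+B, 13:-C, 14:+B
Rule 3 (four of five consecutive points beyond the same 1σ limit) is satisfied at point 12.

rule 3 at point 12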